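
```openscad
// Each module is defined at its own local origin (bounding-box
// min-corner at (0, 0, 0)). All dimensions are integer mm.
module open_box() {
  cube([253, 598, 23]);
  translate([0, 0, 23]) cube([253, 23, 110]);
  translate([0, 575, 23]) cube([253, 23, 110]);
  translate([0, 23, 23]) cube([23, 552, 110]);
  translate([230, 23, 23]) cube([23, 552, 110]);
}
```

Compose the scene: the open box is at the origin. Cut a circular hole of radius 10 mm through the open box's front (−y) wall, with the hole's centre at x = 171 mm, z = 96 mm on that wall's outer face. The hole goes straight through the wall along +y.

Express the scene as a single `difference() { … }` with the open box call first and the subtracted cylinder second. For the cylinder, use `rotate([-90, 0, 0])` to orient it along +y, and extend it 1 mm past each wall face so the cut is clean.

difference() {
  open_box();
  translate([171, -1, 96]) rotate([-90, 0, 0]) cylinder(h = 25, r = 10);
}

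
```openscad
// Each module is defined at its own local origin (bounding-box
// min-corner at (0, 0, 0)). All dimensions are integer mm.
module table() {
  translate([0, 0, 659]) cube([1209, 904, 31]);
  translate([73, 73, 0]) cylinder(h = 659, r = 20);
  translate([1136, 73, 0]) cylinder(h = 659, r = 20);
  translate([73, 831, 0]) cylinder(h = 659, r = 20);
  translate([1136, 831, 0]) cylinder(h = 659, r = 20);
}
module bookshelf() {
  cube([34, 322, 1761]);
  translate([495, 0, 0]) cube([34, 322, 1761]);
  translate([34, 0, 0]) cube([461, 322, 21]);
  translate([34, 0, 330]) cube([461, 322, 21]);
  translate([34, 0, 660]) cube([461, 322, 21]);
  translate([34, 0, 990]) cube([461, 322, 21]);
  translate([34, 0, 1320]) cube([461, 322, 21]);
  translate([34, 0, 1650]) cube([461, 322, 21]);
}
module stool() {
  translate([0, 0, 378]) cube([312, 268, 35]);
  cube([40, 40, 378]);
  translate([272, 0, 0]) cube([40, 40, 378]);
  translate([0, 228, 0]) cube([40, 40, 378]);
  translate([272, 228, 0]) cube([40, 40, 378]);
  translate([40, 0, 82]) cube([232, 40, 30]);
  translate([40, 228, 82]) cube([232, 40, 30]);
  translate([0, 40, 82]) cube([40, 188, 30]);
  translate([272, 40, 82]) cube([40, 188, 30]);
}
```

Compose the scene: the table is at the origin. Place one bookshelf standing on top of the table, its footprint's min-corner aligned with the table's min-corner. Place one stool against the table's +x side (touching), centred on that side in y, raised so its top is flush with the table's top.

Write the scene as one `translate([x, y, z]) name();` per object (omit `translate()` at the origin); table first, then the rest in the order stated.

table();
translate([0, 0, 690]) bookshelf();
translate([1209, 318, 277]) stool();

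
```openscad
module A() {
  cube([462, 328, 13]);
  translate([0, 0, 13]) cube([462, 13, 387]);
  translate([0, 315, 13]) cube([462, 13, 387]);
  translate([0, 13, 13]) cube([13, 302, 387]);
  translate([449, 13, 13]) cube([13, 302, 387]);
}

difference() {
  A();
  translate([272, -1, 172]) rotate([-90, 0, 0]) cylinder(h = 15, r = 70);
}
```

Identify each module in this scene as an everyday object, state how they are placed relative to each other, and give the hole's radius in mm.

A is an open box. The open box has a circular hole through its front wall. The hole's radius is 70 mm.

The subtracted cylinder has r = 70 mm.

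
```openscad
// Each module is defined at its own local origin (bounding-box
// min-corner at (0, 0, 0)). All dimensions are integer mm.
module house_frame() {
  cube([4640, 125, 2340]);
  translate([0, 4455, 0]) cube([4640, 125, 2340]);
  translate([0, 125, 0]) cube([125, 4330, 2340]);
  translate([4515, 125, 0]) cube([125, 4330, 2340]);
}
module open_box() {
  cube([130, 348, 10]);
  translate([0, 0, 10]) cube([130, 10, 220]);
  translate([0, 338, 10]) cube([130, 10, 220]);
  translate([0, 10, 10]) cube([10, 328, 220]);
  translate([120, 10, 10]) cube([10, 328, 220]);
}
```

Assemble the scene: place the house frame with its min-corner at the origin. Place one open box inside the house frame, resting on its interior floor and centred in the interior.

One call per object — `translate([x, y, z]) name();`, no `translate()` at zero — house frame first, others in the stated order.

house_frame();
translate([2255, 2116, 0]) open_box();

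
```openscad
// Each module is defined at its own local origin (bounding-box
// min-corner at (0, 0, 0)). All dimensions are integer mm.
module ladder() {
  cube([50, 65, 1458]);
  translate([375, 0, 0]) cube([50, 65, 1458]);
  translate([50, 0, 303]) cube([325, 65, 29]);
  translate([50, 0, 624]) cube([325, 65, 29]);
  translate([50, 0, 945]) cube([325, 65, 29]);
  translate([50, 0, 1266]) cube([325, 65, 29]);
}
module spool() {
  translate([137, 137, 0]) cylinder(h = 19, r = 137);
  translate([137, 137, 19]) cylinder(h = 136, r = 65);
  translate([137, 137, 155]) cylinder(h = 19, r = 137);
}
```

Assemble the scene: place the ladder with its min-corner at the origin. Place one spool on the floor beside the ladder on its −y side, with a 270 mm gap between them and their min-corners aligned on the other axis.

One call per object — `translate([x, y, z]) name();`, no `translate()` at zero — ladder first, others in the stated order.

ladder();
translate([0, -544, 0]) spool();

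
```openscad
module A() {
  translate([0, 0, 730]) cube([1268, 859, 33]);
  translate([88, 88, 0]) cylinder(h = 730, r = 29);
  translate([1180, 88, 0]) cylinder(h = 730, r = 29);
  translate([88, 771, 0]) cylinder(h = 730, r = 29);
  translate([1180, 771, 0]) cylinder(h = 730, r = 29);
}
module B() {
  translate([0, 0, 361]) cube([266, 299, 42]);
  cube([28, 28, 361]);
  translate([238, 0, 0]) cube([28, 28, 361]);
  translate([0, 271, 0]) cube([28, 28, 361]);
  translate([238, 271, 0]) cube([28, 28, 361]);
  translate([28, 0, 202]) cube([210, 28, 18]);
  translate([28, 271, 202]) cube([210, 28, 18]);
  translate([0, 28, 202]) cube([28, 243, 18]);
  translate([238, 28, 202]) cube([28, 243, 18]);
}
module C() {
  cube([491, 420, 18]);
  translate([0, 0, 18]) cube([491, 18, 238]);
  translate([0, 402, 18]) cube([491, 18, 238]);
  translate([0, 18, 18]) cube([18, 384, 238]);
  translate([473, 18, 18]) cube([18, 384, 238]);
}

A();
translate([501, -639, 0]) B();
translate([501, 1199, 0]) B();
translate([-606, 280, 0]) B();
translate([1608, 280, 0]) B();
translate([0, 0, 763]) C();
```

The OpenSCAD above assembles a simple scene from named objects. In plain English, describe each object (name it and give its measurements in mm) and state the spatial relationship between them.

A is a rectangular dining table. The top is 1268×859×33 mm with its upper surface at z = 763 mm. It stands on four round legs of 58 mm diameter, each leg's bounding box inset 59 mm from the nearest pair of top edges, running from the floor to the underside of the top.

B is a four-legged stool. The seat is a 266×299×42 mm slab whose top surface is at z = 403 mm; four square legs, each 28×28 mm in cross-section, run from the floor (z = 0) to the underside of the seat, each flush with a corner of the seat. Four stretchers, 28 mm wide and 18 mm tall, connect adjacent legs with their undersides at z = 202 mm, each running between the inner faces of the legs it joins and aligned with the legs' outer faces on the other axis.

C is an open-topped rectangular box: outside dimensions 491×420×256 mm, with a uniform wall and base thickness of 18 mm. The base is a full 491×420 slab on the floor; four walls sit on top of the base. The front and back walls (the −y and +y sides) span the full width; the two side walls fit between them.

Four stools sit around the table at the −y, +y, −x, +x sides. The open box is on top of the table.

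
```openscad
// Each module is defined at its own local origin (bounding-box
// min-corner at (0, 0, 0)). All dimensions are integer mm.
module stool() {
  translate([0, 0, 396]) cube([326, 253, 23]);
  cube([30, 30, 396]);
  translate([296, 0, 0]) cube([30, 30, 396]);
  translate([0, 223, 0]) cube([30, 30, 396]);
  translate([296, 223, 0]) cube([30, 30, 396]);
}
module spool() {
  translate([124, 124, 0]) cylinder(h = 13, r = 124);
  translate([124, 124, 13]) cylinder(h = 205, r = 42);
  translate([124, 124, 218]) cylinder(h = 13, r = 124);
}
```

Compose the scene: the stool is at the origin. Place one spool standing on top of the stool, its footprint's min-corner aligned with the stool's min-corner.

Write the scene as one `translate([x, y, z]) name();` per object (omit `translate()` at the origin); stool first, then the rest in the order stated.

stool();
translate([0, 0, 419]) spool();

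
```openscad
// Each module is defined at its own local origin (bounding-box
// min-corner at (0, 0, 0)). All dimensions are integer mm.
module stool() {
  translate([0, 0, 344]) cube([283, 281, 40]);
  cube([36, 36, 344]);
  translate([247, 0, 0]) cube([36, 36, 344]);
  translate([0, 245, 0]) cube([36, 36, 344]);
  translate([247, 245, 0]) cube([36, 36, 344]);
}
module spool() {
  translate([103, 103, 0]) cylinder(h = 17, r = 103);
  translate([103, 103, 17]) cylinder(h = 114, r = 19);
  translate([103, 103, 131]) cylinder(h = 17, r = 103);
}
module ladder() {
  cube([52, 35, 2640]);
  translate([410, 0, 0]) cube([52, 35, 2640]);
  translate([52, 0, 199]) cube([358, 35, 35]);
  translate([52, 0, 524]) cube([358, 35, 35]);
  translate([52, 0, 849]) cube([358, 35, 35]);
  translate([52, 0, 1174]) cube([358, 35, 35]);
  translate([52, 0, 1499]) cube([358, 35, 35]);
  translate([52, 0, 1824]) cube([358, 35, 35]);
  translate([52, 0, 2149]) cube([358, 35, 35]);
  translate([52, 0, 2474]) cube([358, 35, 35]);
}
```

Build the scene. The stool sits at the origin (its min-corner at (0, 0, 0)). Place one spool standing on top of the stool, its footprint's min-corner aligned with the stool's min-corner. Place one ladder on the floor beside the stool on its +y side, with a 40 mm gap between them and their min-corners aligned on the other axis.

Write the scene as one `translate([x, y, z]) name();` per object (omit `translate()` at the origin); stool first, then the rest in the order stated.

stool();
translate([0, 0, 384]) spool();
translate([0, 321, 0]) ladder();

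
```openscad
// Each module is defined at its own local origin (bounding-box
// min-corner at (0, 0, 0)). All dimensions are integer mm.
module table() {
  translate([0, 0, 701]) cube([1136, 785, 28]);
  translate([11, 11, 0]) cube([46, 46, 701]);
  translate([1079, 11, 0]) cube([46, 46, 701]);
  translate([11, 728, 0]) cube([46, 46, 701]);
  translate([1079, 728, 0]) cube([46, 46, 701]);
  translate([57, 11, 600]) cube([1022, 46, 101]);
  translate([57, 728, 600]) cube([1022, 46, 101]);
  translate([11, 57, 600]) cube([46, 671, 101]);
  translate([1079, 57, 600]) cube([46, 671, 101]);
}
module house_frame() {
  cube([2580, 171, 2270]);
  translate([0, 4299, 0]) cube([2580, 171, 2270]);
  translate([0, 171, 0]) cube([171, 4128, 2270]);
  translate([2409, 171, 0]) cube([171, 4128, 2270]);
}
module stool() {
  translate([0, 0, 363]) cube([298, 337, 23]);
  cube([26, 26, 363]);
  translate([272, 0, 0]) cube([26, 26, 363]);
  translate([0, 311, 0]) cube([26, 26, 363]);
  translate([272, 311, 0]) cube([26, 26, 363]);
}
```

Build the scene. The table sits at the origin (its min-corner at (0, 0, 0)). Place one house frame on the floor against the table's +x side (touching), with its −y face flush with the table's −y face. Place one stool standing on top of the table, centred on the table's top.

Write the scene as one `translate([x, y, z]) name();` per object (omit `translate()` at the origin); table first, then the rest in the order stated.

table();
translate([1136, 0, 0]) house_frame();
translate([419, 224, 729]) stool();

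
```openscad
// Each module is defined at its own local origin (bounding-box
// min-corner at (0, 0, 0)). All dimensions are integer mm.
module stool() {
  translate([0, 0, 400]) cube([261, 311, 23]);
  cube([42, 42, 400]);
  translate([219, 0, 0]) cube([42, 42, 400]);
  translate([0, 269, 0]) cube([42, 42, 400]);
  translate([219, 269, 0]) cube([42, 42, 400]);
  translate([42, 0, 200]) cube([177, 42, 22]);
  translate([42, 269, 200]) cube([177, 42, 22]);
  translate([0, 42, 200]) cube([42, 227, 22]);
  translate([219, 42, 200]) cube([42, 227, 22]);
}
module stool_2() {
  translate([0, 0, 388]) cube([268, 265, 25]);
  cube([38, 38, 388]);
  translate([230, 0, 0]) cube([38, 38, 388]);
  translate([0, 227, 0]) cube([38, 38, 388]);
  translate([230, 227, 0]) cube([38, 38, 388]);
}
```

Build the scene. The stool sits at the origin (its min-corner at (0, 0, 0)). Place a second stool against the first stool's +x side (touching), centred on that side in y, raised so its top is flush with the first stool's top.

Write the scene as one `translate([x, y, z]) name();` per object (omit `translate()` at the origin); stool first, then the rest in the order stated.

stool();
translate([261, 23, 10]) stool_2();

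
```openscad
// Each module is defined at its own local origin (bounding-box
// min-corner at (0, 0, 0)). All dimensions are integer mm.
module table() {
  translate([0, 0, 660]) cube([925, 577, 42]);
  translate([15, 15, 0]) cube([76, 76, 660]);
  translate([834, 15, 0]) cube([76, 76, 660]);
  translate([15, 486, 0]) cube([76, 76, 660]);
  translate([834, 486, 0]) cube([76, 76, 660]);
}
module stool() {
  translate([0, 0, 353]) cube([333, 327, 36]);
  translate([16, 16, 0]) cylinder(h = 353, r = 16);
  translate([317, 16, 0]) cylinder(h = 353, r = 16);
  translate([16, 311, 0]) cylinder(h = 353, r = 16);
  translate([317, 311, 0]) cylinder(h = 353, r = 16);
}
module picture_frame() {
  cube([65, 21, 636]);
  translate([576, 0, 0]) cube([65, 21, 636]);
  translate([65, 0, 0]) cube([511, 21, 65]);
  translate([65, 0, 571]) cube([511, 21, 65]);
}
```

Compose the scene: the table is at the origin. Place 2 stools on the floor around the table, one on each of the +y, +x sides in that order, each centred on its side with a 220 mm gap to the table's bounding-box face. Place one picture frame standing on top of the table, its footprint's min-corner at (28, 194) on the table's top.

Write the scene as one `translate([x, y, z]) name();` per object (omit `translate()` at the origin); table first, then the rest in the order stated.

table();
translate([296, 797, 0]) stool();
translate([1145, 125, 0]) stool();
translate([28, 194, 702]) picture_frame();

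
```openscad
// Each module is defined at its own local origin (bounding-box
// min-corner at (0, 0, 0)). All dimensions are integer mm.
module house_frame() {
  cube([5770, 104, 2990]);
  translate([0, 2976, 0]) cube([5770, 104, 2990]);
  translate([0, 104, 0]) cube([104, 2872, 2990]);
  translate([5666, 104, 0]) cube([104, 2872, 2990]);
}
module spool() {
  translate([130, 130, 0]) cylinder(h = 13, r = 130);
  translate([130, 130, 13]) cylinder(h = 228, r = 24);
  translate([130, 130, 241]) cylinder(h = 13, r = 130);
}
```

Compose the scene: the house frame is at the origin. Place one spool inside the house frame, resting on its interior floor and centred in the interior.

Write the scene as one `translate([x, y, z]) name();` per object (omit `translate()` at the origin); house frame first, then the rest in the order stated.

house_frame();
translate([2755, 1410, 0]) spool();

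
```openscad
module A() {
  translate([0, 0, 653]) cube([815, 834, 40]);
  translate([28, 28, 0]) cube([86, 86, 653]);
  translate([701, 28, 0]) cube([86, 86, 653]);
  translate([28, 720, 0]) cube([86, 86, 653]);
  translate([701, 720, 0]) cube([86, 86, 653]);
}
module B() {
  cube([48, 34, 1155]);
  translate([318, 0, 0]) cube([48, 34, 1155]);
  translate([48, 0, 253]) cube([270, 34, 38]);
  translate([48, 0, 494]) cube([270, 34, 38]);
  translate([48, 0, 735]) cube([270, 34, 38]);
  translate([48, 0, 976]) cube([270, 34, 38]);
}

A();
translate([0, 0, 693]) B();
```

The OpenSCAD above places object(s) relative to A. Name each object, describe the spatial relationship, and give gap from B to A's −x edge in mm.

A is a table. B is a ladder. The ladder is on top of the table. The gap from the ladder to the table's −x edge is 0 mm.

The ladder's min-x is at 0; the table's min-x is 0; gap = 0 mm.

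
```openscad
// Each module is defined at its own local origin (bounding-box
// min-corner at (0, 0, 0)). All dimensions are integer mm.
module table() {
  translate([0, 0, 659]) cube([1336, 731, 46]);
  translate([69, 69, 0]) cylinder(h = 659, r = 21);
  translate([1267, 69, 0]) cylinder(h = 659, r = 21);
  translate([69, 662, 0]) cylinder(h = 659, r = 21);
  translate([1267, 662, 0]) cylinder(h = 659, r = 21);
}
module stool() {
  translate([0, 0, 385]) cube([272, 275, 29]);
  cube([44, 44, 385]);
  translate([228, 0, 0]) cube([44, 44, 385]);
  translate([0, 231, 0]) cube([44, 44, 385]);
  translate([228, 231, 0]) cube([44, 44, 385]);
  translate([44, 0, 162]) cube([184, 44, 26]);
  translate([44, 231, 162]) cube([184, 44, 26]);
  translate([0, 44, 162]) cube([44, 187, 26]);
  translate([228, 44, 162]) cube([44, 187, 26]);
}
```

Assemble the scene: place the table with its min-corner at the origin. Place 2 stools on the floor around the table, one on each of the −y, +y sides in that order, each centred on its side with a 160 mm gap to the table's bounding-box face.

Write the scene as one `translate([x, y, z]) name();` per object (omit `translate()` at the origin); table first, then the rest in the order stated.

table();
translate([532, -435, 0]) stool();
translate([532, 891, 0]) stool();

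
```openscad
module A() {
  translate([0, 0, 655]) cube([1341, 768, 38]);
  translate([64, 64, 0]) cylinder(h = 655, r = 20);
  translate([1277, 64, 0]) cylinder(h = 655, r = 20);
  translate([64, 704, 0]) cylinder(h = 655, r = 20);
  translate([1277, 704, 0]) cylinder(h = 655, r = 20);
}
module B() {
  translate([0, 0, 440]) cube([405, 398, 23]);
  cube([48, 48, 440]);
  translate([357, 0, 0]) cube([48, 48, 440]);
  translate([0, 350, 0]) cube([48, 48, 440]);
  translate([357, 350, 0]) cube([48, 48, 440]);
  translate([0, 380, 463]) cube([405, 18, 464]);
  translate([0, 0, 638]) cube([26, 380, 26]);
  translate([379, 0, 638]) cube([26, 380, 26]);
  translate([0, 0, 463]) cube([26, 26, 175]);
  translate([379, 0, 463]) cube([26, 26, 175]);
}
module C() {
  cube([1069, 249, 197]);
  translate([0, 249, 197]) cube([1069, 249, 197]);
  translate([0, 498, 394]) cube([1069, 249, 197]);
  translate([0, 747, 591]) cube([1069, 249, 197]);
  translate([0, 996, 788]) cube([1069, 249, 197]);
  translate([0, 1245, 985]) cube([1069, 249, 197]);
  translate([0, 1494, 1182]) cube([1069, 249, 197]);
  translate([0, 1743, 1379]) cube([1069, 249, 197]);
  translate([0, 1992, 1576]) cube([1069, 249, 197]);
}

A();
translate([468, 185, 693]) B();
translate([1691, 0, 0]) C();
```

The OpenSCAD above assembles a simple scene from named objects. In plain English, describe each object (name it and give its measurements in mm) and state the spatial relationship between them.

A is a table with a 1341×768 mm rectangular top, 38 mm thick, top surface at z = 693 mm, supported by four round legs of 40 mm diameter, each leg's bounding box inset 44 mm from the nearest pair of top edges, running from the floor.

B is a chair: 405×398 mm seat, 23 mm thick, top at z = 463 mm, on four 48 mm square corner legs flush with the seat edges. A 18 mm thick backrest slab spans the full seat width, extending 464 mm above the seat top, its back face flush with the seat's +y edge. Two armrests of 26×26 mm section run along each side from the seat's front edge to the front of the backrest, top faces 201 mm above the seat top and outer faces flush with the seat's x-edges; a 26×26 mm post under the front of each armrest stands on the seat at the front corner.

C is a straight staircase of 9 solid steps. Each step is 1069 mm wide (x), 249 mm deep (y, the going) and 197 mm tall (the rise). The first step rests on the floor; each subsequent step sits one going further in +y and one rise higher in +z, directly behind and above the previous step with no overlap.

The chair is on top of the table, centred. The staircase is on the floor beside the table on its +x side.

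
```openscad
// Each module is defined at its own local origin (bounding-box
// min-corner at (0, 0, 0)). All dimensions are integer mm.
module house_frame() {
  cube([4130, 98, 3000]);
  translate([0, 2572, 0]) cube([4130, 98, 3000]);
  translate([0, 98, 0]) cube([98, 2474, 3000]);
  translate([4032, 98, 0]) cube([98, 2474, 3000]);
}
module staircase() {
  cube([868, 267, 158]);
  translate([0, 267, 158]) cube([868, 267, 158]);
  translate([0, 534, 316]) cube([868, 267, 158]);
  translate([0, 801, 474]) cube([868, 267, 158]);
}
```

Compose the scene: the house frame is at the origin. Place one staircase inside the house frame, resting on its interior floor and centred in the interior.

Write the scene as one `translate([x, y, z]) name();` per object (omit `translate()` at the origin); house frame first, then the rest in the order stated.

house_frame();
translate([1631, 801, 0]) staircase();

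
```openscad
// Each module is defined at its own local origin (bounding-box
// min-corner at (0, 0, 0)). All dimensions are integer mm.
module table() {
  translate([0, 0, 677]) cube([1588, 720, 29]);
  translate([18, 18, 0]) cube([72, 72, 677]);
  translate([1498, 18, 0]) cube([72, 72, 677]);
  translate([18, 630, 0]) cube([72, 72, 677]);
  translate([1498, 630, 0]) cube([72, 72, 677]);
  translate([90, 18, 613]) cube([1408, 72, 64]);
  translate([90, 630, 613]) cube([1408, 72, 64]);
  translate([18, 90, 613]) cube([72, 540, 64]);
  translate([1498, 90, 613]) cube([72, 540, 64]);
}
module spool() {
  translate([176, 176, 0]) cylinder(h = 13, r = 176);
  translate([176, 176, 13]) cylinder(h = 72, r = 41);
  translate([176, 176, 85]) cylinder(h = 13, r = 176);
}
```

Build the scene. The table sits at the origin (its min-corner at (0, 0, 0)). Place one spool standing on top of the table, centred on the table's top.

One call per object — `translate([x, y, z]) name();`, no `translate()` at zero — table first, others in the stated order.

table();
translate([618, 184, 706]) spool();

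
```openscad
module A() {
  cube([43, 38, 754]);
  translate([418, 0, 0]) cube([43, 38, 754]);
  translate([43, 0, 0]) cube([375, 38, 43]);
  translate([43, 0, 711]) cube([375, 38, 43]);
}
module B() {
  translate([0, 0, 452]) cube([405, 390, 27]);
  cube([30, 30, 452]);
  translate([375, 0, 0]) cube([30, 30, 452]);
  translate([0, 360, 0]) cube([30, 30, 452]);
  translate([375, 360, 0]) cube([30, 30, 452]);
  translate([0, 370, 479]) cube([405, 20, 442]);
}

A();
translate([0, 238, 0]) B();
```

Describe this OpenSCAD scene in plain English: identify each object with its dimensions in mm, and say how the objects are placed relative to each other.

A is a picture frame with a 375×668 mm rectangular opening (x by z) and a uniform 43 mm border on every side. Frame depth is 38 mm along y. It is built from two vertical stiles running the full outside height and two horizontal rails spanning the gap between the stiles.

B is a chair. The seat is a 405×390×27 mm slab with its top at z = 479 mm, on four 30×30 mm corner legs (flush with the seat edges, standing on z = 0). A flat backrest 20 mm thick, 442 mm tall, spans the full seat width and rises from the seat top along its +y edge, rear face flush with the rear of the seat.

The chair is on the floor beside the picture frame on its +y side.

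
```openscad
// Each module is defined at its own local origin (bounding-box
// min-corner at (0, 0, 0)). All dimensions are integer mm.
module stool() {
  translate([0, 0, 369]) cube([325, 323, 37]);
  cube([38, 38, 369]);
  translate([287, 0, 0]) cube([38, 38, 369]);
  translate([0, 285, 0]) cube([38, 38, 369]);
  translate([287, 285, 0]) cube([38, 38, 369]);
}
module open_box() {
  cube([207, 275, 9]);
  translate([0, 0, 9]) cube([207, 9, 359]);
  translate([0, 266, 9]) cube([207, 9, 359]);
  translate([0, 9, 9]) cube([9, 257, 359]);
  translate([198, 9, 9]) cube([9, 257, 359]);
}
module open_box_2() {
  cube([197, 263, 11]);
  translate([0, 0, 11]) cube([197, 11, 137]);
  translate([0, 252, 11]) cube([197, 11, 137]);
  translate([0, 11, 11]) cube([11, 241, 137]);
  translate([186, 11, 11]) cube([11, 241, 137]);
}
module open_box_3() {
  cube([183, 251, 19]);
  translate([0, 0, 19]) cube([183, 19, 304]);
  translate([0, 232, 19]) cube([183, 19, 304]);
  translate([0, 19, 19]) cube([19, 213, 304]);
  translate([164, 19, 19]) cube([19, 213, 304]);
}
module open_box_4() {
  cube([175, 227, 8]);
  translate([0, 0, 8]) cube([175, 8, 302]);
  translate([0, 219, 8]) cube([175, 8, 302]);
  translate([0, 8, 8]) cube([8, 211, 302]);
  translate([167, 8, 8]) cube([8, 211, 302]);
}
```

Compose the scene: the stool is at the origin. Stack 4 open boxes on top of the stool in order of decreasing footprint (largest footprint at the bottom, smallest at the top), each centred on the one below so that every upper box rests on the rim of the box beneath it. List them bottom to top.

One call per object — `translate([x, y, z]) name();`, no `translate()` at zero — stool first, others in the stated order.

stool();
translate([59, 24, 406]) open_box();
translate([64, 30, 774]) open_box_2();
translate([71, 36, 922]) open_box_3();
translate([75, 48, 1245]) open_box_4();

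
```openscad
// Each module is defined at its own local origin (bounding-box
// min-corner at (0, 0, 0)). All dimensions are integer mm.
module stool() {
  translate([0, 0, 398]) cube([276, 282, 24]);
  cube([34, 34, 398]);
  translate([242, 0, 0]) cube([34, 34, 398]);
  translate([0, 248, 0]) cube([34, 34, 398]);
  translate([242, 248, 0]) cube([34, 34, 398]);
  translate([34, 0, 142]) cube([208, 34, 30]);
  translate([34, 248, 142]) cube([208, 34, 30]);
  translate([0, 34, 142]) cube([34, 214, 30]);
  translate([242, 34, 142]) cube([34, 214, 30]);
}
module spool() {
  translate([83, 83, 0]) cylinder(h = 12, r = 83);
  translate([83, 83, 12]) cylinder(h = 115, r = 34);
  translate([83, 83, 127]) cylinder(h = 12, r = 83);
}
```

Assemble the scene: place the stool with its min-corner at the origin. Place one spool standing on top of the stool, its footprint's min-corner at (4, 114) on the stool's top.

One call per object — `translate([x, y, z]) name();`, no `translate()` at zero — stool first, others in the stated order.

stool();
translate([4, 114, 422]) spool();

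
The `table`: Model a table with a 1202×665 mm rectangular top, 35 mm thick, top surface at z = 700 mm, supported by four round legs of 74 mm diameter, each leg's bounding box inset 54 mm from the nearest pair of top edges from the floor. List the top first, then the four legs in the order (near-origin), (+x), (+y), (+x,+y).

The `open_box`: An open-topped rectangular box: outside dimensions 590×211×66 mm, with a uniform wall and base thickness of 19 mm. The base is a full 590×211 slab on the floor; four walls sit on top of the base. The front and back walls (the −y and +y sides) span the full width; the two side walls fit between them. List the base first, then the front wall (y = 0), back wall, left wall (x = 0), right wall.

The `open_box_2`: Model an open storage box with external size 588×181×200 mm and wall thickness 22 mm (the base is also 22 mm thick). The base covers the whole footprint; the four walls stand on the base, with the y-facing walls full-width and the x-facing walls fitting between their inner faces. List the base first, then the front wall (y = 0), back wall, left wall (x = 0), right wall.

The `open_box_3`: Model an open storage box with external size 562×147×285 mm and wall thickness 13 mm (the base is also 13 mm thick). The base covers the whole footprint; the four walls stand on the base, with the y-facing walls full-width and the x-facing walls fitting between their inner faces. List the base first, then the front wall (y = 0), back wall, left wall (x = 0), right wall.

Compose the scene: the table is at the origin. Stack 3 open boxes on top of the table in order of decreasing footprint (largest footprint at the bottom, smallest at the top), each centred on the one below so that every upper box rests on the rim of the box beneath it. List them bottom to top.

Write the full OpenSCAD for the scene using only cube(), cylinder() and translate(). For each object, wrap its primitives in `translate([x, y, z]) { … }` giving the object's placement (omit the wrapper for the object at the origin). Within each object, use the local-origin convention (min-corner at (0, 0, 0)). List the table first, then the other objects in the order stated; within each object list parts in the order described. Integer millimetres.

translate([0, 0, 665]) cube([1202, 665, 35]);
translate([91, 91, 0]) cylinder(h = 665, r = 37);
translate([1111, 91, 0]) cylinder(h = 665, r = 37);
translate([91, 574, 0]) cylinder(h = 665, r = 37);
translate([1111, 574, 0]) cylinder(h = 665, r = 37);
translate([306, 227, 700]) {
  cube([590, 211, 19]);
  translate([0, 0, 19]) cube([590, 19, 47]);
  translate([0, 192, 19]) cube([590, 19, 47]);
  translate([0, 19, 19]) cube([19, 173, 47]);
  translate([571, 19, 19]) cube([19, 173, 47]);
}
translate([307, 242, 766]) {
  cube([588, 181, 22]);
  translate([0, 0, 22]) cube([588, 22, 178]);
  translate([0, 159, 22]) cube([588, 22, 178]);
  translate([0, 22, 22]) cube([22, 137, 178]);
  translate([566, 22, 22]) cube([22, 137, 178]);
}
translate([320, 259, 966]) {
  cube([562, 147, 13]);
  translate([0, 0, 13]) cube([562, 13, 272]);
  translate([0, 134, 13]) cube([562, 13, 272]);
  translate([0, 13, 13]) cube([13, 121, 272]);
  translate([549, 13, 13]) cube([13, 121, 272]);
}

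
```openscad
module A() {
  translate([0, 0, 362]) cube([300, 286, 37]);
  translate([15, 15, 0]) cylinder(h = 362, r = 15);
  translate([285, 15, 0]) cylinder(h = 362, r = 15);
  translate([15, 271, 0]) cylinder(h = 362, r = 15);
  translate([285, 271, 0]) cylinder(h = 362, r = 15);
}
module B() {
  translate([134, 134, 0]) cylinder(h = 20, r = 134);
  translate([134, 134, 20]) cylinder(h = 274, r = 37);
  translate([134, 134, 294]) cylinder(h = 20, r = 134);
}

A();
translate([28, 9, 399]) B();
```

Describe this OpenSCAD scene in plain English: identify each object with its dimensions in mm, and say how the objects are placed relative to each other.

A is a simple wooden stool: a rectangular seat 300 mm (x) by 286 mm (y), 37 mm thick, top face at z = 399 mm, on four round legs, each 30 mm in diameter. The legs rest on z = 0, each leg's axis is inset half a diameter from the nearest pair of seat edges (so the leg's bounding box is flush with the corner).

B is a spool: two coaxial disc flanges of radius 134 mm and thickness 20 mm, joined by a core cylinder of radius 37 mm and height 274 mm. The lower flange rests on z = 0 and the three cylinders share a vertical axis.

The spool is on top of the stool.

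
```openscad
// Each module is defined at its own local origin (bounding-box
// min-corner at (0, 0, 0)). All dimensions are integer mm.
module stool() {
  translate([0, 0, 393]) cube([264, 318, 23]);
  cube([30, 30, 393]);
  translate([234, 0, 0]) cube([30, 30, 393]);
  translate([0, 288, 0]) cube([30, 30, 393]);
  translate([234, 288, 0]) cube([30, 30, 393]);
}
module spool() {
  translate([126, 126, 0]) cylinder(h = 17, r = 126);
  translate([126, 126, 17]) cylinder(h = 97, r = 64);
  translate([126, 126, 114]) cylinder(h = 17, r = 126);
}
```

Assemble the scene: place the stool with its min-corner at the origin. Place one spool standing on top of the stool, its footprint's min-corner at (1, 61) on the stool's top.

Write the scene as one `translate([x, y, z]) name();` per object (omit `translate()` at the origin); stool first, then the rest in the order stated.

stool();
translate([1, 61, 416]) spool();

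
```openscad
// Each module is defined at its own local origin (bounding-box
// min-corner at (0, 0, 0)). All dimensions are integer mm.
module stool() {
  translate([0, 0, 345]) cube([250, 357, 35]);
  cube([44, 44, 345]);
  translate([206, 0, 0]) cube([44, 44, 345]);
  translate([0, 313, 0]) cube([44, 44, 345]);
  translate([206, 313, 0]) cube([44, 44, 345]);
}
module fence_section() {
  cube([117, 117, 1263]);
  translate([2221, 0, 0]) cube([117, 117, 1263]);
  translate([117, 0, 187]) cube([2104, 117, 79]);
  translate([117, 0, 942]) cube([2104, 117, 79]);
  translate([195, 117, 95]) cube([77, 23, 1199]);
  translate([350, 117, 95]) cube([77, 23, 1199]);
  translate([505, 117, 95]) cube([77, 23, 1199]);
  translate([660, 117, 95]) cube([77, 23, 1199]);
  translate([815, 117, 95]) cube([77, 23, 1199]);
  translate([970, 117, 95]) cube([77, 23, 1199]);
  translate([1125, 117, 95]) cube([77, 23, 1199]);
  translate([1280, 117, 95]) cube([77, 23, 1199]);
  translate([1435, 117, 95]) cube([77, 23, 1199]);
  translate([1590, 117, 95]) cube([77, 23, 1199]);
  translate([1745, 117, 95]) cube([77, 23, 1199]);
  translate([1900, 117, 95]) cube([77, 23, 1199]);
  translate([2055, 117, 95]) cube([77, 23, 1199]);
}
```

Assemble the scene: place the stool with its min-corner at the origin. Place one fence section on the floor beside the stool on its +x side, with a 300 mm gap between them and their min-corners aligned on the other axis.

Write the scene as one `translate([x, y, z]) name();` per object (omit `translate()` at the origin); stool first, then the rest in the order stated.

stool();
translate([550, 0, 0]) fence_section();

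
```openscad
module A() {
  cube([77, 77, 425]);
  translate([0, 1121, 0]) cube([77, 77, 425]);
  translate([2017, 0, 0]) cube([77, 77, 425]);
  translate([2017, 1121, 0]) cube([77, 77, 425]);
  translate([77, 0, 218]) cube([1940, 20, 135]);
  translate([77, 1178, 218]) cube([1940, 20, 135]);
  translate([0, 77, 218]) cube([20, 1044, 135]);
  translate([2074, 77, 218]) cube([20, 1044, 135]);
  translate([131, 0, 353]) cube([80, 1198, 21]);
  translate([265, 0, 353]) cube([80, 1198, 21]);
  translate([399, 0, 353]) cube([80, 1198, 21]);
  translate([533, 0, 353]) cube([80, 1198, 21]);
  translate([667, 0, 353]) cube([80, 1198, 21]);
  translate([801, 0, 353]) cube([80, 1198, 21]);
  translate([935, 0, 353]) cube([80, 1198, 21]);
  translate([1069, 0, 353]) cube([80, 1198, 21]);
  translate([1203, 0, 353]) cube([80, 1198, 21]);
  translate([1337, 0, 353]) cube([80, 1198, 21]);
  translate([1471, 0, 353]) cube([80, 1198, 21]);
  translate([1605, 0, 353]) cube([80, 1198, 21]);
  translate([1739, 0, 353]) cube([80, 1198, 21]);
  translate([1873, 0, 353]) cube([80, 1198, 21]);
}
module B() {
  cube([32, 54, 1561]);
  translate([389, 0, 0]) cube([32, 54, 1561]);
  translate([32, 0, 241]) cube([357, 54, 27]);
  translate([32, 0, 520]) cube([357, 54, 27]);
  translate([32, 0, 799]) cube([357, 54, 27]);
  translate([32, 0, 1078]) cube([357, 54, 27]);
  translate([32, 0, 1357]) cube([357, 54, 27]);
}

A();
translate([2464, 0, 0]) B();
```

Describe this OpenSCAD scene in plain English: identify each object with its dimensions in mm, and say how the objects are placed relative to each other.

A is a bed frame 2094 mm long (x) by 1198 mm wide (y). Four 77×77 mm corner posts, 425 mm tall, at the corners of the footprint. Four rails of 20 mm thickness and 135 mm height run between adjacent posts with their undersides at z = 218 mm, their outer faces flush with the outside of the frame (the two x-running rails run between the posts' inner faces; the two y-running rails run between the posts' inner faces). 14 slats, each 80 mm wide (x) and 21 mm thick, lie across the top of the two x-running rails, running the full 1198 mm width of the frame in y; the slats are evenly spaced along x between the inner faces of the end posts with equal gaps (rounded down to the nearest mm) at the −x end and between each pair — any rounding remainder accumulates at the +x end.

B is a wooden ladder with two side rails of 32×54 mm section and 1561 mm height, set 421 mm apart overall. Between them run 5 rectangular rungs (54 mm deep, 27 mm thick), front faces flush with the rails' −y face. The bottom of the first rung is 241 mm above the floor and each subsequent rung is 279 mm higher than the one below.

The ladder is on the floor beside the bed frame on its +x side.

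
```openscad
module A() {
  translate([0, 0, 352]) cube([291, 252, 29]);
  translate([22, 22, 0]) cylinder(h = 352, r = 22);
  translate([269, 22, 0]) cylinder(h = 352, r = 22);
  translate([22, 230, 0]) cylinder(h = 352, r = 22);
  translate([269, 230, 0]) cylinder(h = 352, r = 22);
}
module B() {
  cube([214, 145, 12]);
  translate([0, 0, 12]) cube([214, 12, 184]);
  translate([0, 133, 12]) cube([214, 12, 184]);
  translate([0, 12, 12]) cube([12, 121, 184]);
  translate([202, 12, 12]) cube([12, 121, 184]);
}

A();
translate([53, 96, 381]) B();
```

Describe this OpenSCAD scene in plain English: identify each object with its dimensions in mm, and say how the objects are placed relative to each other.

A is a simple wooden stool: a rectangular seat 291 mm (x) by 252 mm (y), 29 mm thick, top face at z = 381 mm, on four round legs, each 44 mm in diameter. The legs rest on z = 0, each leg's axis is inset half a diameter from the nearest pair of seat edges (so the leg's bounding box is flush with the corner).

B is an open storage box with external size 214×145×196 mm and wall thickness 12 mm (the base is also 12 mm thick). The base covers the whole footprint; the four walls stand on the base, with the y-facing walls full-width and the x-facing walls fitting between their inner faces.

The open box is on top of the stool.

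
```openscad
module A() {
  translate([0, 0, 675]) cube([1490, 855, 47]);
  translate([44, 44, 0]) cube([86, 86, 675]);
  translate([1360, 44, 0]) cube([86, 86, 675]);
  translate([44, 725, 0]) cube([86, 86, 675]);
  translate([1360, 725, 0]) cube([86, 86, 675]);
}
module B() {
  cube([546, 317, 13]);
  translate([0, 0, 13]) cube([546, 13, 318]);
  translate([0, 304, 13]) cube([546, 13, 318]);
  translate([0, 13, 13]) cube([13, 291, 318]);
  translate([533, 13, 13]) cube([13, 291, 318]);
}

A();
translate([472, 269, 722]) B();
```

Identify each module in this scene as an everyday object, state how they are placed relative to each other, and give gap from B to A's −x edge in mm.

A is a table. B is an open box. The open box is on top of the table, centred. The gap from the open box to the table's −x edge is 472 mm.

The open box's min-x is at 472; the table's min-x is 0; gap = 472 mm.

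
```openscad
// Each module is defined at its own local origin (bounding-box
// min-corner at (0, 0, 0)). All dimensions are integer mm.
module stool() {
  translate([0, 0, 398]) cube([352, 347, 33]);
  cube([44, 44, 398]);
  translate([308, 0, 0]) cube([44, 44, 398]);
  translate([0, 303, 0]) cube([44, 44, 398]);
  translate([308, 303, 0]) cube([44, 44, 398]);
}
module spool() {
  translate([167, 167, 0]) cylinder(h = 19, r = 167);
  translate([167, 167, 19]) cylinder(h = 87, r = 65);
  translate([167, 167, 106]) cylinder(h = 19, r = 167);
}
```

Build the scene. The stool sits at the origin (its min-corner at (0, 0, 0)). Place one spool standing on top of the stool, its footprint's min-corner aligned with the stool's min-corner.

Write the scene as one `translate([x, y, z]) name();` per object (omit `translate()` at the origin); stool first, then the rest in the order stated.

stool();
translate([0, 0, 431]) spool();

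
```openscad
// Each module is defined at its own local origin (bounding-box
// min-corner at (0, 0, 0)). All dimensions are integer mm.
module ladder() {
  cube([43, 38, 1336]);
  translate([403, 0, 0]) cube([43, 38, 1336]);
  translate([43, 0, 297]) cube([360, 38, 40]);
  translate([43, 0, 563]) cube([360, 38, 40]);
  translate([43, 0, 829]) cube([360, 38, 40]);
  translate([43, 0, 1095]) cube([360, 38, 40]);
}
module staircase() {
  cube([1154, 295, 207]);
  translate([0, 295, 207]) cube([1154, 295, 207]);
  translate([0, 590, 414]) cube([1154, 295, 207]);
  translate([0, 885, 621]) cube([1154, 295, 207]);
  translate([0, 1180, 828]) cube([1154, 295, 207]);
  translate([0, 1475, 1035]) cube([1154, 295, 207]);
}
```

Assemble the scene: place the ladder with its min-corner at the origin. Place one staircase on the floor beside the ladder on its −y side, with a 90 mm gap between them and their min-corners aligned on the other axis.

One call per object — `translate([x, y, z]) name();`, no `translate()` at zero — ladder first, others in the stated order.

ladder();
translate([0, -1860, 0]) staircase();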